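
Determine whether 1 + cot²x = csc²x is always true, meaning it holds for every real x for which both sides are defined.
Yes, this is an identity.

Claim: 1 + cot²x = csc²x.
Reasoning: Start from sin²x + cos²x = 1 and divide every term by sin²x (allowed wherever cot x and csc x are defined): 1 + cot²x = 1/sin²x = csc²x.
So the two sides agree for every real x for which both sides are defined.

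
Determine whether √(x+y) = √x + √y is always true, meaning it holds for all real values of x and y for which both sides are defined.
Claim: √(x+y) = √x + √y.
Test a specific point where both sides are defined: x = 3/2, y = 4.
LHS = √(x+y) ≈ 2.3452
RHS = √x + √y ≈ 3.2247
Since 2.3452 ≠ 3.2247, the equation fails at this point, so it cannot hold for all real values of x and y for which both sides are defined.
Squaring the right side gives x + 2√(xy) + y, not x + y.

Conclusion: No, this is NOT an identity.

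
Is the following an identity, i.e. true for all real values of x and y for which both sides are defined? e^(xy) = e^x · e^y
No, this is NOT an identity.

Claim: e^(xy) = e^x · e^y.
Test a specific point where both sides are defined: x = -1, y = -2.
LHS = e^(xy) ≈ 7.3891
RHS = e^x · e^y ≈ 0.0498
Since 7.3891 ≠ 0.0498, the equation fails at this point, so it cannot hold for all real values of x and y for which both sides are defined.
e^x · e^y = e^(x+y), not e^(xy).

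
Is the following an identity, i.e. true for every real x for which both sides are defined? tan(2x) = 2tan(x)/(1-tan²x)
Claim: tan(2x) = 2tan(x)/(1-tan²x).
Reasoning: tan(2x) = sin(2x)/cos(2x) = 2sin(x)cos(x) / (cos²x - sin²x). Divide numerator and denominator by cos²x: 2tan(x) / (1 - tan²x).
So the two sides agree for every real x for which both sides are defined.

Conclusion: Yes, this is an identity.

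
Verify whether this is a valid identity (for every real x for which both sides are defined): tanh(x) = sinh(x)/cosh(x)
Claim: tanh(x) = sinh(x)/cosh(x).
Reasoning: tanh(x) is defined as sinh(x)/cosh(x) = (e^x - e^-x)/(e^x + e^-x); cosh(x) ≥ 1 is never zero, so this holds for every real x.
So the two sides agree for every real x for which both sides are defined.

Conclusion: Yes, this is an identity.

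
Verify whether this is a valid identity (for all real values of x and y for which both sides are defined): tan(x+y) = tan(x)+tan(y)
Claim: tan(x+y) = tan(x)+tan(y).
Test a specific point where both sides are defined: x = 3π/4, y = -π/6.
LHS = tan(x+y) ≈ -3.7321
RHS = tan(x)+tan(y) ≈ -1.5774
Since -3.7321 ≠ -1.5774, the equation fails at this point, so it cannot hold for all real values of x and y for which both sides are defined.
The correct formula is tan(x+y) = (tan(x) + tan(y))/(1 - tan(x)tan(y)).

Conclusion: No, this is NOT an identity.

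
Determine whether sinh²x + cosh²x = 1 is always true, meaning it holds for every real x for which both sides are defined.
Claim: sinh²x + cosh²x = 1.
Test a specific point where both sides are defined: x = 1.
LHS = sinh²x + cosh²x ≈ 3.7622
RHS = 1 ≈ 1.0000
Since 3.7622 ≠ 1.0000, the equation fails at this point, so it cannot hold for every real x for which both sides are defined.
The correct hyperbolic identity is cosh²x - sinh²x = 1 (a difference); the sum sinh²x + cosh²x equals cosh(2x).

Conclusion: No, this is NOT an identity.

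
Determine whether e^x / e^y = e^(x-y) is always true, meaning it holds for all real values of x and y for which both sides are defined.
Claim: e^x / e^y = e^(x-y).
Reasoning: 1/e^y = e^(-y), so e^x / e^y = e^x · e^(-y) = e^(x + (-y)) = e^(x-y) by the product rule for exponents.
So the two sides agree for all real values of x and y for which both sides are defined.

Conclusion: Yes, this is an identity.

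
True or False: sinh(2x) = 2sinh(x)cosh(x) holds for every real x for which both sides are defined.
True.

Claim: sinh(2x) = 2sinh(x)cosh(x).
Reasoning: 2sinh(x)cosh(x) = 2 · (e^x - e^-x)/2 · (e^x + e^-x)/2 = (e^(2x) - e^(-2x))/2 = sinh(2x).
So the two sides agree for every real x for which both sides are defined.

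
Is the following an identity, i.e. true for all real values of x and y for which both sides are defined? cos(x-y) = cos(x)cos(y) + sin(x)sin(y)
Yes, this is an identity.

Claim: cos(x-y) = cos(x)cos(y) + sin(x)sin(y).
Reasoning: Replace y by -y in cos(x+y) = cos(x)cos(y) - sin(x)sin(y) and use cos(-y) = cos(y), sin(-y) = -sin(y): cos(x-y) = cos(x)cos(y) + sin(x)sin(y).
So the two sides agree for all real values of x and y for which both sides are defined.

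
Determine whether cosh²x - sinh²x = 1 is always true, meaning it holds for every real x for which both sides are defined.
Yes, this is an identity.

Claim: cosh²x - sinh²x = 1.
Reasoning: With cosh(x) = (e^x + e^-x)/2 and sinh(x) = (e^x - e^-x)/2: cosh²x = (e^(2x) + 2 + e^(-2x))/4 and sinh²x = (e^(2x) - 2 + e^(-2x))/4. Subtracting leaves 4/4 = 1.
So the two sides agree for every real x for which both sides are defined.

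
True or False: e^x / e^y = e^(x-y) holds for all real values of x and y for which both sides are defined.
Claim: e^x / e^y = e^(x-y).
Reasoning: 1/e^y = e^(-y), so e^x / e^y = e^x · e^(-y) = e^(x + (-y)) = e^(x-y) by the product rule for exponents.
So the two sides agree for all real values of x and y for which both sides are defined.

Conclusion: True.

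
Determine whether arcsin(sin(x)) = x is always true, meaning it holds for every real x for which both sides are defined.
Claim: arcsin(sin(x)) = x.
Test a specific point where both sides are defined: x = π.
LHS = arcsin(sin(x)) ≈ 0.0000
RHS = x ≈ 3.1416
Since 0.0000 ≠ 3.1416, the equation fails at this point, so it cannot hold for every real x for which both sides are defined.
arcsin only returns values in [-π/2, π/2], so arcsin(sin(x)) = x holds only for x in that interval, not for all real x.

Conclusion: No, this is NOT an identity.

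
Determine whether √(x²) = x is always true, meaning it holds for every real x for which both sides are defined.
Claim: √(x²) = x.
Test a specific point where both sides are defined: x = -3.
LHS = √(x²) ≈ 3.0000
RHS = x ≈ -3.0000
Since 3.0000 ≠ -3.0000, the equation fails at this point, so it cannot hold for every real x for which both sides are defined.
√(x²) = |x|, which differs from x whenever x < 0 (both sides are defined for every real x).

Conclusion: No, this is NOT an identity.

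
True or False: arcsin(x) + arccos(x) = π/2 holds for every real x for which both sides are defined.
True.

Claim: arcsin(x) + arccos(x) = π/2.
Reasoning: Both sides are defined for -1 ≤ x ≤ 1. Let θ = arcsin(x), so sin θ = x and θ ∈ [-π/2, π/2]. Then cos(π/2 - θ) = sin θ = x and π/2 - θ ∈ [0, π], which is exactly the range of arccos, so arccos(x) = π/2 - θ. Adding: arcsin(x) + arccos(x) = θ + (π/2 - θ) = π/2.
So the two sides agree for every real x for which both sides are defined.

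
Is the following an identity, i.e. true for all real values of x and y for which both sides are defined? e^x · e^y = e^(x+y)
Yes, this is an identity.

Claim: e^x · e^y = e^(x+y).
Reasoning: This is the law of exponents for a common base: multiplying powers adds exponents. E.g. from the series, (Σ x^j/j!)(Σ y^k/k!) = Σ_m (Σ_{j+k=m} x^j y^k/(j!k!)) = Σ_m (x+y)^m/m! by the binomial theorem.
So the two sides agree for all real values of x and y for which both sides are defined.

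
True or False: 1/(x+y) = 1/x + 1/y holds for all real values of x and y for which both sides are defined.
Claim: 1/(x+y) = 1/x + 1/y.
Test a specific point where both sides are defined: x = -3, y = -2.
LHS = 1/(x+y) ≈ -0.2000
RHS = 1/x + 1/y ≈ -0.8333
Since -0.2000 ≠ -0.8333, the equation fails at this point, so it cannot hold for all real values of x and y for which both sides are defined.
1/x + 1/y = (x+y)/(xy), which is not 1/(x+y).

Conclusion: False.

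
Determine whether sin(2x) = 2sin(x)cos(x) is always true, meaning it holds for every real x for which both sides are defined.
Yes, this is an identity.

Claim: sin(2x) = 2sin(x)cos(x).
Reasoning: Put y = x in the addition formula sin(x+y) = sin(x)cos(y) + cos(x)sin(y): sin(2x) = sin(x)cos(x) + cos(x)sin(x) = 2sin(x)cos(x).
So the two sides agree for every real x for which both sides are defined.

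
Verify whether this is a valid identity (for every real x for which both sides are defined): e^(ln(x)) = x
Yes, this is an identity.

Claim: e^(ln(x)) = x.
Reasoning: For x > 0, ln(x) is by definition the exponent p such that e^p = x. Raising e to that exponent therefore returns x: e^(ln x) = x.
So the two sides agree for every real x for which both sides are defined.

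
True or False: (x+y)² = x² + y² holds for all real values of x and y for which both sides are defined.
False.

Claim: (x+y)² = x² + y².
Test a specific point where both sides are defined: x = 4, y = 3/2.
LHS = (x+y)² ≈ 30.2500
RHS = x² + y² ≈ 18.2500
Since 30.2500 ≠ 18.2500, the equation fails at this point, so it cannot hold for all real values of x and y for which both sides are defined.
The correct expansion is (x+y)² = x² + 2xy + y²; the cross term 2xy is missing.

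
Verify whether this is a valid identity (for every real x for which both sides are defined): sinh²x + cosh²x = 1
No, this is NOT an identity.

Claim: sinh²x + cosh²x = 1.
Test a specific point where both sides are defined: x = -3.
LHS = sinh²x + cosh²x ≈ 201.7156
RHS = 1 ≈ 1.0000
Since 201.7156 ≠ 1.0000, the equation fails at this point, so it cannot hold for every real x for which both sides are defined.
The correct hyperbolic identity is cosh²x - sinh²x = 1 (a difference); the sum sinh²x + cosh²x equals cosh(2x).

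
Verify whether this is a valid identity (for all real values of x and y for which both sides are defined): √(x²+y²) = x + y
Claim: √(x²+y²) = x + y.
Test a specific point where both sides are defined: x = 4, y = -1.
LHS = √(x²+y²) ≈ 4.1231
RHS = x + y ≈ 3.0000
Since 4.1231 ≠ 3.0000, the equation fails at this point, so it cannot hold for all real values of x and y for which both sides are defined.
(x+y)² = x² + 2xy + y², not x² + y², so the square root does not split this way.

Conclusion: No, this is NOT an identity.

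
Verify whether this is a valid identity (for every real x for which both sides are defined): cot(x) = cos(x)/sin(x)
Yes, this is an identity.

Claim: cot(x) = cos(x)/sin(x).
Reasoning: cot(x) is defined as 1/tan(x) = 1/(sin(x)/cos(x)) = cos(x)/sin(x), wherever sin(x) ≠ 0.
So the two sides agree for every real x for which both sides are defined.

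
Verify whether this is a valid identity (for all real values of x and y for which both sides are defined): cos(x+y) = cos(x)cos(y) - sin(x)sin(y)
Claim: cos(x+y) = cos(x)cos(y) - sin(x)sin(y).
Reasoning: By Euler's formula e^(i(x+y)) = e^(ix)·e^(iy) = (cos x + i·sin x)(cos y + i·sin y). The real part of the left side is cos(x+y); the real part of the product is cos(x)cos(y) - sin(x)sin(y) (since i·i = -1).
So the two sides agree for all real values of x and y for which both sides are defined.

Conclusion: Yes, this is an identity.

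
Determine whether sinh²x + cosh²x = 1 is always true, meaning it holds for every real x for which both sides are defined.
Claim: sinh²x + cosh²x = 1.
Test a specific point where both sides are defined: x = 3/2.
LHS = sinh²x + cosh²x ≈ 10.0677
RHS = 1 ≈ 1.0000
Since 10.0677 ≠ 1.0000, the equation fails at this point, so it cannot hold for every real x for which both sides are defined.
The correct hyperbolic identity is cosh²x - sinh²x = 1 (a difference); the sum sinh²x + cosh²x equals cosh(2x).

Conclusion: No, this is NOT an identity.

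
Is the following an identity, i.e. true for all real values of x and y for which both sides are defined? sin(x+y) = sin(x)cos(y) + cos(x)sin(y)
Yes, this is an identity.

Claim: sin(x+y) = sin(x)cos(y) + cos(x)sin(y).
Reasoning: By Euler's formula e^(i(x+y)) = e^(ix)·e^(iy) = (cos x + i·sin x)(cos y + i·sin y). The imaginary part of the left side is sin(x+y); the imaginary part of the product is sin(x)cos(y) + cos(x)sin(y).
So the two sides agree for all real values of x and y for which both sides are defined.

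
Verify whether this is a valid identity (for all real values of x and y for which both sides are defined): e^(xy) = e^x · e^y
No, this is NOT an identity.

Claim: e^(xy) = e^x · e^y.
Test a specific point where both sides are defined: x = 1, y = 1.
LHS = e^(xy) ≈ 2.7183
RHS = e^x · e^y ≈ 7.3891
Since 2.7183 ≠ 7.3891, the equation fails at this point, so it cannot hold for all real values of x and y for which both sides are defined.
e^x · e^y = e^(x+y), not e^(xy).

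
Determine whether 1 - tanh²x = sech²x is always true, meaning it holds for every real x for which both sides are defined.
Claim: 1 - tanh²x = sech²x.
Reasoning: Divide cosh²x - sinh²x = 1 through by cosh²x (never zero): 1 - tanh²x = 1/cosh²x = sech²x.
So the two sides agree for every real x for which both sides are defined.

Conclusion: Yes, this is an identity.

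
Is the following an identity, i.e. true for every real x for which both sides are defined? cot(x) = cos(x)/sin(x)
Yes, this is an identity.

Claim: cot(x) = cos(x)/sin(x).
Reasoning: cot(x) is defined as 1/tan(x) = 1/(sin(x)/cos(x)) = cos(x)/sin(x), wherever sin(x) ≠ 0.
So the two sides agree for every real x for which both sides are defined.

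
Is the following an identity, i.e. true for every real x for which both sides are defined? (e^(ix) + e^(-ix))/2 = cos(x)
Yes, this is an identity.

Claim: (e^(ix) + e^(-ix))/2 = cos(x).
Reasoning: By Euler's formula e^(ix) = cos(x) + i·sin(x) and e^(-ix) = cos(x) - i·sin(x). Adding cancels the sine terms: e^(ix) + e^(-ix) = 2cos(x); divide by 2.
So the two sides agree for every real x for which both sides are defined.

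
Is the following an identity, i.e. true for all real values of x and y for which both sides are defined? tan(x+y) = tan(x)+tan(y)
No, this is NOT an identity.

Claim: tan(x+y) = tan(x)+tan(y).
Test a specific point where both sides are defined: x = -π/6, y = 3π/4.
LHS = tan(x+y) ≈ -3.7321
RHS = tan(x)+tan(y) ≈ -1.5774
Since -3.7321 ≠ -1.5774, the equation fails at this point, so it cannot hold for all real values of x and y for which both sides are defined.
The correct formula is tan(x+y) = (tan(x) + tan(y))/(1 - tan(x)tan(y)).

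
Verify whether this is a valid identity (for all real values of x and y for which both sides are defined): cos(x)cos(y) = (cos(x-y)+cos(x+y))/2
Yes, this is an identity.

Claim: cos(x)cos(y) = (cos(x-y)+cos(x+y))/2.
Reasoning: cos(x-y) = cos(x)cos(y) + sin(x)sin(y) and cos(x+y) = cos(x)cos(y) - sin(x)sin(y). Adding, cos(x-y) + cos(x+y) = 2cos(x)cos(y); divide by 2.
So the two sides agree for all real values of x and y for which both sides are defined.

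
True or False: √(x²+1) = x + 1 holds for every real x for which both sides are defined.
Claim: √(x²+1) = x + 1.
Test a specific point where both sides are defined: x = 3.
LHS = √(x²+1) ≈ 3.1623
RHS = x + 1 ≈ 4.0000
Since 3.1623 ≠ 4.0000, the equation fails at this point, so it cannot hold for every real x for which both sides are defined.
(x+1)² = x² + 2x + 1 ≠ x² + 1 unless x = 0.

Conclusion: False.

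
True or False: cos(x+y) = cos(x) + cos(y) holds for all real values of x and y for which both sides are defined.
Claim: cos(x+y) = cos(x) + cos(y).
Test a specific point where both sides are defined: x = 2π/3, y = -π/2.
LHS = cos(x+y) ≈ 0.8660
RHS = cos(x) + cos(y) ≈ -0.5000
Since 0.8660 ≠ -0.5000, the equation fails at this point, so it cannot hold for all real values of x and y for which both sides are defined.
The correct expansion is cos(x+y) = cos(x)cos(y) - sin(x)sin(y); cosine is not additive.

Conclusion: False.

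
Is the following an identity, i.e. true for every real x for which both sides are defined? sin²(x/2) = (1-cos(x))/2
Claim: sin²(x/2) = (1-cos(x))/2.
Reasoning: Use cos(2θ) = 1 - 2sin²θ with θ = x/2: cos(x) = 1 - 2sin²(x/2). Solving for sin²(x/2) gives (1 - cos(x))/2.
So the two sides agree for every real x for which both sides are defined.

Conclusion: Yes, this is an identity.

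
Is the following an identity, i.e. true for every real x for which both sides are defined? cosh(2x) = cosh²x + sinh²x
Claim: cosh(2x) = cosh²x + sinh²x.
Reasoning: cosh²x = (e^(2x) + 2 + e^(-2x))/4 and sinh²x = (e^(2x) - 2 + e^(-2x))/4. Adding gives (2e^(2x) + 2e^(-2x))/4 = (e^(2x) + e^(-2x))/2 = cosh(2x).
So the two sides agree for every real x for which both sides are defined.

Conclusion: Yes, this is an identity.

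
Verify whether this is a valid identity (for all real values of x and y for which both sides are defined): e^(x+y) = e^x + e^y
No, this is NOT an identity.

Claim: e^(x+y) = e^x + e^y.
Test a specific point where both sides are defined: x = -1, y = 1/2.
LHS = e^(x+y) ≈ 0.6065
RHS = e^x + e^y ≈ 2.0166
Since 0.6065 ≠ 2.0166, the equation fails at this point, so it cannot hold for all real values of x and y for which both sides are defined.
The correct rule is e^(x+y) = e^x · e^y (a product, not a sum).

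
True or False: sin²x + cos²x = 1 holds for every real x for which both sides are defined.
Claim: sin²x + cos²x = 1.
Reasoning: The point (cos x, sin x) lies on the unit circle X² + Y² = 1, so cos²x + sin²x = 1 for every real x.
So the two sides agree for every real x for which both sides are defined.

Conclusion: True.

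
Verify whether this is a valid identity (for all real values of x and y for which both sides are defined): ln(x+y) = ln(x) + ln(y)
Claim: ln(x+y) = ln(x) + ln(y).
Test a specific point where both sides are defined: x = 3, y = 3.
LHS = ln(x+y) ≈ 1.7918
RHS = ln(x) + ln(y) ≈ 2.1972
Since 1.7918 ≠ 2.1972, the equation fails at this point, so it cannot hold for all real values of x and y for which both sides are defined.
ln(x) + ln(y) = ln(xy), not ln(x+y).

Conclusion: No, this is NOT an identity.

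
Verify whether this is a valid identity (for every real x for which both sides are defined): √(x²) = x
Claim: √(x²) = x.
Test a specific point where both sides are defined: x = -1.
LHS = √(x²) ≈ 1.0000
RHS = x ≈ -1.0000
Since 1.0000 ≠ -1.0000, the equation fails at this point, so it cannot hold for every real x for which both sides are defined.
√(x²) = |x|, which differs from x whenever x < 0 (both sides are defined for every real x).

Conclusion: No, this is NOT an identity.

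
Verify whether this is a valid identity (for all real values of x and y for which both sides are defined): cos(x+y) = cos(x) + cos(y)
No, this is NOT an identity.

Claim: cos(x+y) = cos(x) + cos(y).
Test a specific point where both sides are defined: x = π/2, y = -π/2.
LHS = cos(x+y) ≈ 1.0000
RHS = cos(x) + cos(y) ≈ 0.0000
Since 1.0000 ≠ 0.0000, the equation fails at this point, so it cannot hold for all real values of x and y for which both sides are defined.
The correct expansion is cos(x+y) = cos(x)cos(y) - sin(x)sin(y); cosine is not additive.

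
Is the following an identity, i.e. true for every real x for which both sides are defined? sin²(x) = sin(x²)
Claim: sin²(x) = sin(x²).
Test a specific point where both sides are defined: x = 2π/3.
LHS = sin²(x) ≈ 0.7500
RHS = sin(x²) ≈ -0.9474
Since 0.7500 ≠ -0.9474, the equation fails at this point, so it cannot hold for every real x for which both sides are defined.
sin²(x) means (sin x)², squaring the output; sin(x²) squares the input. These are different functions.

Conclusion: No, this is NOT an identity.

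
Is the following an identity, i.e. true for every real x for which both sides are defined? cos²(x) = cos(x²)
No, this is NOT an identity.

Claim: cos²(x) = cos(x²).
Test a specific point where both sides are defined: x = 2π/3.
LHS = cos²(x) ≈ 0.2500
RHS = cos(x²) ≈ -0.3202
Since 0.2500 ≠ -0.3202, the equation fails at this point, so it cannot hold for every real x for which both sides are defined.
cos²(x) means (cos x)², squaring the output; cos(x²) squares the input. These are different functions.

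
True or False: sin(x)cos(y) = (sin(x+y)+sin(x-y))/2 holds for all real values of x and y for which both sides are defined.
Claim: sin(x)cos(y) = (sin(x+y)+sin(x-y))/2.
Reasoning: sin(x+y) = sin(x)cos(y) + cos(x)sin(y) and sin(x-y) = sin(x)cos(y) - cos(x)sin(y). Adding, sin(x+y) + sin(x-y) = 2sin(x)cos(y); divide by 2.
So the two sides agree for all real values of x and y for which both sides are defined.

Conclusion: True.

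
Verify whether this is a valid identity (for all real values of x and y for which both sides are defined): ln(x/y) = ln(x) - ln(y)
Claim: ln(x/y) = ln(x) - ln(y).
Reasoning: Both sides are simultaneously defined only when x, y > 0. Write x = e^p, y = e^q. Then x/y = e^(p-q), so ln(x/y) = p - q = ln(x) - ln(y).
So the two sides agree for all real values of x and y for which both sides are defined.

Conclusion: Yes, this is an identity.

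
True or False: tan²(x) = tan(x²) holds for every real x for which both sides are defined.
Claim: tan²(x) = tan(x²).
Test a specific point where both sides are defined: x = -π/3.
LHS = tan²(x) ≈ 3.0000
RHS = tan(x²) ≈ 1.9485
Since 3.0000 ≠ 1.9485, the equation fails at this point, so it cannot hold for every real x for which both sides are defined.
tan²(x) means (tan x)², squaring the output; tan(x²) squares the input. These are different functions.

Conclusion: False.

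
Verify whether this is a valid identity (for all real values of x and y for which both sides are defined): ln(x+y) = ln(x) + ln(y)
No, this is NOT an identity.

Claim: ln(x+y) = ln(x) + ln(y).
Test a specific point where both sides are defined: x = 4, y = 1.
LHS = ln(x+y) ≈ 1.6094
RHS = ln(x) + ln(y) ≈ 1.3863
Since 1.6094 ≠ 1.3863, the equation fails at this point, so it cannot hold for all real values of x and y for which both sides are defined.
ln(x) + ln(y) = ln(xy), not ln(x+y).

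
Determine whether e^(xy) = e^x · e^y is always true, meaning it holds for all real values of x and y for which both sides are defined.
Claim: e^(xy) = e^x · e^y.
Test a specific point where both sides are defined: x = -1, y = -1.
LHS = e^(xy) ≈ 2.7183
RHS = e^x · e^y ≈ 0.1353
Since 2.7183 ≠ 0.1353, the equation fails at this point, so it cannot hold for all real values of x and y for which both sides are defined.
e^x · e^y = e^(x+y), not e^(xy).

Conclusion: No, this is NOT an identity.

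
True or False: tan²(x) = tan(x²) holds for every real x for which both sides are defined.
False.

Claim: tan²(x) = tan(x²).
Test a specific point where both sides are defined: x = -π/4.
LHS = tan²(x) ≈ 1.0000
RHS = tan(x²) ≈ 0.7092
Since 1.0000 ≠ 0.7092, the equation fails at this point, so it cannot hold for every real x for which both sides are defined.
tan²(x) means (tan x)², squaring the output; tan(x²) squares the input. These are different functions.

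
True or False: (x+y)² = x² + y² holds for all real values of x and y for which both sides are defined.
Claim: (x+y)² = x² + y².
Test a specific point where both sides are defined: x = 5, y = 4.
LHS = (x+y)² ≈ 81.0000
RHS = x² + y² ≈ 41.0000
Since 81.0000 ≠ 41.0000, the equation fails at this point, so it cannot hold for all real values of x and y for which both sides are defined.
The correct expansion is (x+y)² = x² + 2xy + y²; the cross term 2xy is missing.

Conclusion: False.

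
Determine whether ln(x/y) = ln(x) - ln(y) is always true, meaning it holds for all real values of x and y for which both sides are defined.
Yes, this is an identity.

Claim: ln(x/y) = ln(x) - ln(y).
Reasoning: Both sides are simultaneously defined only when x, y > 0. Write x = e^p, y = e^q. Then x/y = e^(p-q), so ln(x/y) = p - q = ln(x) - ln(y).
So the two sides agree for all real values of x and y for which both sides are defined.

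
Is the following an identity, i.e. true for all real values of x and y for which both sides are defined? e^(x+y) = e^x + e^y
No, this is NOT an identity.

Claim: e^(x+y) = e^x + e^y.
Test a specific point where both sides are defined: x = 2, y = 1.
LHS = e^(x+y) ≈ 20.0855
RHS = e^x + e^y ≈ 10.1073
Since 20.0855 ≠ 10.1073, the equation fails at this point, so it cannot hold for all real values of x and y for which both sides are defined.
The correct rule is e^(x+y) = e^x · e^y (a product, not a sum).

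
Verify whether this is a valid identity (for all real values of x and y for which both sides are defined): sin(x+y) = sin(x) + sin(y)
No, this is NOT an identity.

Claim: sin(x+y) = sin(x) + sin(y).
Test a specific point where both sides are defined: x = π/4, y = -π/6.
LHS = sin(x+y) ≈ 0.2588
RHS = sin(x) + sin(y) ≈ 0.2071
Since 0.2588 ≠ 0.2071, the equation fails at this point, so it cannot hold for all real values of x and y for which both sides are defined.
The correct expansion is sin(x+y) = sin(x)cos(y) + cos(x)sin(y); sine is not additive.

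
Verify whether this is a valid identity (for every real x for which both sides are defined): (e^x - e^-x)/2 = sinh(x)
Yes, this is an identity.

Claim: (e^x - e^-x)/2 = sinh(x).
Reasoning: This is exactly the definition of the hyperbolic sine: sinh(x) := (e^x - e^-x)/2.
So the two sides agree for every real x for which both sides are defined.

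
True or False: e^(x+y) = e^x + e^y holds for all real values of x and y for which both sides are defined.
Claim: e^(x+y) = e^x + e^y.
Test a specific point where both sides are defined: x = 2, y = 4.
LHS = e^(x+y) ≈ 403.4288
RHS = e^x + e^y ≈ 61.9872
Since 403.4288 ≠ 61.9872, the equation fails at this point, so it cannot hold for all real values of x and y for which both sides are defined.
The correct rule is e^(x+y) = e^x · e^y (a product, not a sum).

Conclusion: False.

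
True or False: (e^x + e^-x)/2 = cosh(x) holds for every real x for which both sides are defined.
Claim: (e^x + e^-x)/2 = cosh(x).
Reasoning: This is exactly the definition of the hyperbolic cosine: cosh(x) := (e^x + e^-x)/2.
So the two sides agree for every real x for which both sides are defined.

Conclusion: True.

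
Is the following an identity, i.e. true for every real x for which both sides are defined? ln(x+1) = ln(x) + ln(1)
Claim: ln(x+1) = ln(x) + ln(1).
Test a specific point where both sides are defined: x = 4.
LHS = ln(x+1) ≈ 1.6094
RHS = ln(x) + ln(1) ≈ 1.3863
Since 1.6094 ≠ 1.3863, the equation fails at this point, so it cannot hold for every real x for which both sides are defined.
ln(1) = 0, so the right side is just ln(x), which differs from ln(x+1).

Conclusion: No, this is NOT an identity.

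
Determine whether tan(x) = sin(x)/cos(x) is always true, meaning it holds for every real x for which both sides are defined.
Yes, this is an identity.

Claim: tan(x) = sin(x)/cos(x).
Reasoning: For an angle x whose terminal point on the unit circle is (cos x, sin x), tan(x) is defined as the ratio (second coordinate)/(first coordinate) = sin(x)/cos(x), wherever cos(x) ≠ 0.
So the two sides agree for every real x for which both sides are defined.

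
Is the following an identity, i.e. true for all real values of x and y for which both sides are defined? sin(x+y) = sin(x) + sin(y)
Claim: sin(x+y) = sin(x) + sin(y).
Test a specific point where both sides are defined: x = -π/3, y = -π/3.
LHS = sin(x+y) ≈ -0.8660
RHS = sin(x) + sin(y) ≈ -1.7321
Since -0.8660 ≠ -1.7321, the equation fails at this point, so it cannot hold for all real values of x and y for which both sides are defined.
The correct expansion is sin(x+y) = sin(x)cos(y) + cos(x)sin(y); sine is not additive.

Conclusion: No, this is NOT an identity.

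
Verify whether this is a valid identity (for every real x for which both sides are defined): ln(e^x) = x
Yes, this is an identity.

Claim: ln(e^x) = x.
Reasoning: ln is the inverse of the exponential: ln(e^x) asks for the exponent p with e^p = e^x, and since e^p is one-to-one that exponent is p = x.
So the two sides agree for every real x for which both sides are defined.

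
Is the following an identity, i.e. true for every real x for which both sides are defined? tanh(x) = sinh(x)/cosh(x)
Claim: tanh(x) = sinh(x)/cosh(x).
Reasoning: tanh(x) is defined as sinh(x)/cosh(x) = (e^x - e^-x)/(e^x + e^-x); cosh(x) ≥ 1 is never zero, so this holds for every real x.
So the two sides agree for every real x for which both sides are defined.

Conclusion: Yes, this is an identity.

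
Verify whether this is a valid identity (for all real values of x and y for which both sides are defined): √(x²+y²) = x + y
No, this is NOT an identity.

Claim: √(x²+y²) = x + y.
Test a specific point where both sides are defined: x = 2, y = 1/2.
LHS = √(x²+y²) ≈ 2.0616
RHS = x + y ≈ 2.5000
Since 2.0616 ≠ 2.5000, the equation fails at this point, so it cannot hold for all real values of x and y for which both sides are defined.
(x+y)² = x² + 2xy + y², not x² + y², so the square root does not split this way.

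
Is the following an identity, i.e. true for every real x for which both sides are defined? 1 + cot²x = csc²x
Yes, this is an identity.

Claim: 1 + cot²x = csc²x.
Reasoning: Start from sin²x + cos²x = 1 and divide every term by sin²x (allowed wherever cot x and csc x are defined): 1 + cot²x = 1/sin²x = csc²x.
So the two sides agree for every real x for which both sides are defined.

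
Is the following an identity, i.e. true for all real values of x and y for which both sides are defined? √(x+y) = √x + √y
Claim: √(x+y) = √x + √y.
Test a specific point where both sides are defined: x = 3/2, y = 1.
LHS = √(x+y) ≈ 1.5811
RHS = √x + √y ≈ 2.2247
Since 1.5811 ≠ 2.2247, the equation fails at this point, so it cannot hold for all real values of x and y for which both sides are defined.
Squaring the right side gives x + 2√(xy) + y, not x + y.

Conclusion: No, this is NOT an identity.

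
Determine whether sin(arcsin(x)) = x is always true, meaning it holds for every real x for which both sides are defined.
Claim: sin(arcsin(x)) = x.
Reasoning: For -1 ≤ x ≤ 1 (where arcsin is defined), arcsin(x) is by definition an angle whose sine equals x. Taking the sine of that angle returns x. (Note the other order, arcsin(sin x) = x, is NOT an identity.)
So the two sides agree for every real x for which both sides are defined.

Conclusion: Yes, this is an identity.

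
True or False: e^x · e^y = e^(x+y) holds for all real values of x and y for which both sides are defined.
True.

Claim: e^x · e^y = e^(x+y).
Reasoning: This is the law of exponents for a common base: multiplying powers adds exponents. E.g. from the series, (Σ x^j/j!)(Σ y^k/k!) = Σ_m (Σ_{j+k=m} x^j y^k/(j!k!)) = Σ_m (x+y)^m/m! by the binomial theorem.
So the two sides agree for all real values of x and y for which both sides are defined.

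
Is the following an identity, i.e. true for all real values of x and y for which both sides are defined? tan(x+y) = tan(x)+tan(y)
No, this is NOT an identity.

Claim: tan(x+y) = tan(x)+tan(y).
Test a specific point where both sides are defined: x = π/4, y = π/3.
LHS = tan(x+y) ≈ -3.7321
RHS = tan(x)+tan(y) ≈ 2.7321
Since -3.7321 ≠ 2.7321, the equation fails at this point, so it cannot hold for all real values of x and y for which both sides are defined.
The correct formula is tan(x+y) = (tan(x) + tan(y))/(1 - tan(x)tan(y)).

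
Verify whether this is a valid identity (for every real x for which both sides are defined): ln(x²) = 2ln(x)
Yes, this is an identity.

Claim: ln(x²) = 2ln(x).
Reasoning: The right side requires x > 0. For x > 0, x² = (e^(ln x))² = e^(2ln x), so ln(x²) = 2ln(x). (For x < 0 the right side is undefined, so those values are outside the claim.)
So the two sides agree for every real x for which both sides are defined.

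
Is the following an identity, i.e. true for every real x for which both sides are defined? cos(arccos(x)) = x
Yes, this is an identity.

Claim: cos(arccos(x)) = x.
Reasoning: For -1 ≤ x ≤ 1 (where arccos is defined), arccos(x) is by definition an angle whose cosine equals x. Taking the cosine of that angle returns x. (Note the other order, arccos(cos x) = x, is NOT an identity.)
So the two sides agree for every real x for which both sides are defined.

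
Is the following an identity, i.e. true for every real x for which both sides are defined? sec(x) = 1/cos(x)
Yes, this is an identity.

Claim: sec(x) = 1/cos(x).
Reasoning: sec(x) is by definition the reciprocal of cos(x), wherever cos(x) ≠ 0.
So the two sides agree for every real x for which both sides are defined.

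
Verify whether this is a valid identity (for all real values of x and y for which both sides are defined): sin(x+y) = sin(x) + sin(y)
No, this is NOT an identity.

Claim: sin(x+y) = sin(x) + sin(y).
Test a specific point where both sides are defined: x = 2π/3, y = π/6.
LHS = sin(x+y) ≈ 0.5000
RHS = sin(x) + sin(y) ≈ 1.3660
Since 0.5000 ≠ 1.3660, the equation fails at this point, so it cannot hold for all real values of x and y for which both sides are defined.
The correct expansion is sin(x+y) = sin(x)cos(y) + cos(x)sin(y); sine is not additive.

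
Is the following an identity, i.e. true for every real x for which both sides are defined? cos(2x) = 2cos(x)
Claim: cos(2x) = 2cos(x).
Test a specific point where both sides are defined: x = 3π/4.
LHS = cos(2x) ≈ 0.0000
RHS = 2cos(x) ≈ -1.4142
Since 0.0000 ≠ -1.4142, the equation fails at this point, so it cannot hold for every real x for which both sides are defined.
The correct double-angle formula is cos(2x) = cos²x - sin²x.

Conclusion: No, this is NOT an identity.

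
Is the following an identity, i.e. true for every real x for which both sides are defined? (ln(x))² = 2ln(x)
No, this is NOT an identity.

Claim: (ln(x))² = 2ln(x).
Test a specific point where both sides are defined: x = 4.
LHS = (ln(x))² ≈ 1.9218
RHS = 2ln(x) ≈ 2.7726
Since 1.9218 ≠ 2.7726, the equation fails at this point, so it cannot hold for every real x for which both sides are defined.
2ln(x) equals ln(x²), which is not the same as (ln x)².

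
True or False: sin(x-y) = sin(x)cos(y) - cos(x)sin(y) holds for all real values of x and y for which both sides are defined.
True.

Claim: sin(x-y) = sin(x)cos(y) - cos(x)sin(y).
Reasoning: Replace y by -y in sin(x+y) = sin(x)cos(y) + cos(x)sin(y) and use cos(-y) = cos(y), sin(-y) = -sin(y): sin(x-y) = sin(x)cos(y) - cos(x)sin(y).
So the two sides agree for all real values of x and y for which both sides are defined.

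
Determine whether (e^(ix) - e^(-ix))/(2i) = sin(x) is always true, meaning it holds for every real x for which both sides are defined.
Yes, this is an identity.

Claim: (e^(ix) - e^(-ix))/(2i) = sin(x).
Reasoning: By Euler's formula e^(ix) = cos(x) + i·sin(x) and e^(-ix) = cos(x) - i·sin(x). Subtracting cancels the cosine terms: e^(ix) - e^(-ix) = 2i·sin(x); divide by 2i.
So the two sides agree for every real x for which both sides are defined.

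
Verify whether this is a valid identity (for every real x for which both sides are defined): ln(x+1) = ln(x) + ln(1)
No, this is NOT an identity.

Claim: ln(x+1) = ln(x) + ln(1).
Test a specific point where both sides are defined: x = 3/2.
LHS = ln(x+1) ≈ 0.9163
RHS = ln(x) + ln(1) ≈ 0.4055
Since 0.9163 ≠ 0.4055, the equation fails at this point, so it cannot hold for every real x for which both sides are defined.
ln(1) = 0, so the right side is just ln(x), which differs from ln(x+1).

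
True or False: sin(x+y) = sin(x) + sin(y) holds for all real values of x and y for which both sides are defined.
Claim: sin(x+y) = sin(x) + sin(y).
Test a specific point where both sides are defined: x = -π/2, y = 3π/4.
LHS = sin(x+y) ≈ 0.7071
RHS = sin(x) + sin(y) ≈ -0.2929
Since 0.7071 ≠ -0.2929, the equation fails at this point, so it cannot hold for all real values of x and y for which both sides are defined.
The correct expansion is sin(x+y) = sin(x)cos(y) + cos(x)sin(y); sine is not additive.

Conclusion: False.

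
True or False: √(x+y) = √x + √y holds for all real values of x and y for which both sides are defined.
False.

Claim: √(x+y) = √x + √y.
Test a specific point where both sides are defined: x = 1, y = 3/2.
LHS = √(x+y) ≈ 1.5811
RHS = √x + √y ≈ 2.2247
Since 1.5811 ≠ 2.2247, the equation fails at this point, so it cannot hold for all real values of x and y for which both sides are defined.
Squaring the right side gives x + 2√(xy) + y, not x + y.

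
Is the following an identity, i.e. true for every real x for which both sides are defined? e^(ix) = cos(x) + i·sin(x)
Claim: e^(ix) = cos(x) + i·sin(x).
Reasoning: Euler's formula. Expand e^(ix) = Σ (ix)^k / k!. Since i² = -1, the even-k terms are Σ (-1)^m x^(2m)/(2m)! = cos(x) and the odd-k terms are i · Σ (-1)^m x^(2m+1)/(2m+1)! = i·sin(x).
So the two sides agree for every real x for which both sides are defined.

Conclusion: Yes, this is an identity.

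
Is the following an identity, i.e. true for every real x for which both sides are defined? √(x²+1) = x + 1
No, this is NOT an identity.

Claim: √(x²+1) = x + 1.
Test a specific point where both sides are defined: x = 3.
LHS = √(x²+1) ≈ 3.1623
RHS = x + 1 ≈ 4.0000
Since 3.1623 ≠ 4.0000, the equation fails at this point, so it cannot hold for every real x for which both sides are defined.
(x+1)² = x² + 2x + 1 ≠ x² + 1 unless x = 0.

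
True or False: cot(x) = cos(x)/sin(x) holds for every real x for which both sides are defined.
Claim: cot(x) = cos(x)/sin(x).
Reasoning: cot(x) is defined as 1/tan(x) = 1/(sin(x)/cos(x)) = cos(x)/sin(x), wherever sin(x) ≠ 0.
So the two sides agree for every real x for which both sides are defined.

Conclusion: True.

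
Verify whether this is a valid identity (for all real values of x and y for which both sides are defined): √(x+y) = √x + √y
No, this is NOT an identity.

Claim: √(x+y) = √x + √y.
Test a specific point where both sides are defined: x = 1/2, y = 3/2.
LHS = √(x+y) ≈ 1.4142
RHS = √x + √y ≈ 1.9319
Since 1.4142 ≠ 1.9319, the equation fails at this point, so it cannot hold for all real values of x and y for which both sides are defined.
Squaring the right side gives x + 2√(xy) + y, not x + y.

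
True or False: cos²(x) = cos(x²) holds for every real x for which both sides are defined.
False.

Claim: cos²(x) = cos(x²).
Test a specific point where both sides are defined: x = -π/6.
LHS = cos²(x) ≈ 0.7500
RHS = cos(x²) ≈ 0.9627
Since 0.7500 ≠ 0.9627, the equation fails at this point, so it cannot hold for every real x for which both sides are defined.
cos²(x) means (cos x)², squaring the output; cos(x²) squares the input. These are different functions.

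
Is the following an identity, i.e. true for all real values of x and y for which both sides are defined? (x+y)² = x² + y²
No, this is NOT an identity.

Claim: (x+y)² = x² + y².
Test a specific point where both sides are defined: x = 5, y = 1/2.
LHS = (x+y)² ≈ 30.2500
RHS = x² + y² ≈ 25.2500
Since 30.2500 ≠ 25.2500, the equation fails at this point, so it cannot hold for all real values of x and y for which both sides are defined.
The correct expansion is (x+y)² = x² + 2xy + y²; the cross term 2xy is missing.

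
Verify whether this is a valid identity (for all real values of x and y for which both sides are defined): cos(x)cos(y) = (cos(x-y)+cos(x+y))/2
Claim: cos(x)cos(y) = (cos(x-y)+cos(x+y))/2.
Reasoning: cos(x-y) = cos(x)cos(y) + sin(x)sin(y) and cos(x+y) = cos(x)cos(y) - sin(x)sin(y). Adding, cos(x-y) + cos(x+y) = 2cos(x)cos(y); divide by 2.
So the two sides agree for all real values of x and y for which both sides are defined.

Conclusion: Yes, this is an identity.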